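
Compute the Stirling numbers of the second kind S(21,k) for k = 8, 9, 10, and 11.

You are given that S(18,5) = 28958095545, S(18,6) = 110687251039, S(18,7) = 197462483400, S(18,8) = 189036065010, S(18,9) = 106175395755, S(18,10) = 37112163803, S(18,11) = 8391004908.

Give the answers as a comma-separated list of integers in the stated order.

132511015347084, 123272476465204, 71187132291275, 26826851689001

@19  (19,6):110687251039·6+28958095545→693081601779, (19,7):197462483400·7+110687251039→1492924634839, (19,8):189036065010·8+197462483400→1709751003480, (19,9):106175395755·9+189036065010→1144614626805, (19,10):37112163803·10+106175395755→477297033785, (19,11):8391004908·11+37112163803→129413217791
@20  (20,7):1492924634839·7+693081601779→11143554045652, (20,8):1709751003480·8+1492924634839→15170932662679, (20,9):1144614626805·9+1709751003480→12011282644725, (20,10):477297033785·10+1144614626805→5917584964655, (20,11):129413217791·11+477297033785→1900842429486
@21  (21,8):15170932662679·8+11143554045652→132511015347084, (21,9):12011282644725·9+15170932662679→123272476465204, (21,10):5917584964655·10+12011282644725→71187132291275, (21,11):1900842429486·11+5917584964655→26826851689001
Read S(21,8) = 132511015347084, S(21,9) = 123272476465204, S(21,10) = 71187132291275, S(21,11) = 26826851689001.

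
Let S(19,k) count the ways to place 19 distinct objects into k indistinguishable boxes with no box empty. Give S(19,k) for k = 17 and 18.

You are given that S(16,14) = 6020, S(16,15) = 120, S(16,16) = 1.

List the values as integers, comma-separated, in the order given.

r17: T_17,15=15×120+6020=7820; T_17,16=16×1+120=136; T_17,17=17×0+1=1
r18: T_18,16=16×136+7820=9996; T_18,17=17×1+136=153; T_18,18=18×0+1=1
r19: T_19,17=17×153+9996=12597; T_19,18=18×1+153=171
Read S(19,17) = 12597, S(19,18) = 171.

12597, 171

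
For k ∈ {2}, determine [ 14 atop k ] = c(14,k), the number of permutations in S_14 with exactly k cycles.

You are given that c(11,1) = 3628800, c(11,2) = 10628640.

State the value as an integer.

i=12: T(12,1)=0+11·3628800=39916800 | T(12,2)=3628800+11·10628640=120543840
i=13: T(13,1)=0+12·39916800=479001600 | T(13,2)=39916800+12·120543840=1486442880
i=14: T(14,2)=479001600+13·1486442880=19802759040
Read c(14,2) = 19802759040.

19802759040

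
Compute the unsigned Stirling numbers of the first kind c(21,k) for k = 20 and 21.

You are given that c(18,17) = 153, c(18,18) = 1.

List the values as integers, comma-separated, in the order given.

210, 1

r19: T_19,18=18×1+153=171; T_19,19=18×0+1=1
r20: T_20,19=19×1+171=190; T_20,20=19×0+1=1
r21: T_21,20=20×1+190=210; T_21,21=20×0+1=1
Read c(21,20) = 210, c(21,21) = 1.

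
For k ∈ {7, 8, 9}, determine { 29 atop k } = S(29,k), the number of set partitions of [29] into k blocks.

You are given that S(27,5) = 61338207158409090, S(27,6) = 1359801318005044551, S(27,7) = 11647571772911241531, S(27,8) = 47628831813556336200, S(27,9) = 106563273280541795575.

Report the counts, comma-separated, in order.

@28  (28,6):1359801318005044551·6+61338207158409090→8220146115188676396, (28,7):11647571772911241531·7+1359801318005044551→82892803728383735268, (28,8):47628831813556336200·8+11647571772911241531→392678226281361931131, (28,9):106563273280541795575·9+47628831813556336200→1006698291338432496375
@29  (29,7):82892803728383735268·7+8220146115188676396→588469772213874823272, (29,8):392678226281361931131·8+82892803728383735268→3224318613979279184316, (29,9):1006698291338432496375·9+392678226281361931131→9452962848327254398506
Read S(29,7) = 588469772213874823272, S(29,8) = 3224318613979279184316, S(29,9) = 9452962848327254398506.

588469772213874823272, 3224318613979279184316, 9452962848327254398506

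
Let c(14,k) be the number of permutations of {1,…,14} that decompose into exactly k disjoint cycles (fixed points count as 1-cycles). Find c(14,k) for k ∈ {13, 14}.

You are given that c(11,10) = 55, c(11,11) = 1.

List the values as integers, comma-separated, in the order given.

91, 1

@12  (12,11):1·11+55→66, (12,12):0·11+1→1
@13  (13,12):1·12+66→78, (13,13):0·12+1→1
@14  (14,13):1·13+78→91, (14,14):0·13+1→1
Read c(14,13) = 91, c(14,14) = 1.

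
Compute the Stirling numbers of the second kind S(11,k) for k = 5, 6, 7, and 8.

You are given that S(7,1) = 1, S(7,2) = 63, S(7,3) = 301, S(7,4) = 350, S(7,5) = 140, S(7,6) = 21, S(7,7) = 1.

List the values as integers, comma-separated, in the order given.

r8: T_8,2=2×63+1=127; T_8,3=3×301+63=966; T_8,4=4×350+301=1701; T_8,5=5×140+350=1050; T_8,6=6×21+140=266; T_8,7=7×1+21=28; T_8,8=8×0+1=1
r9: T_9,3=3×966+127=3025; T_9,4=4×1701+966=7770; T_9,5=5×1050+1701=6951; T_9,6=6×266+1050=2646; T_9,7=7×28+266=462; T_9,8=8×1+28=36
r10: T_10,4=4×7770+3025=34105; T_10,5=5×6951+7770=42525; T_10,6=6×2646+6951=22827; T_10,7=7×462+2646=5880; T_10,8=8×36+462=750
r11: T_11,5=5×42525+34105=246730; T_11,6=6×22827+42525=179487; T_11,7=7×5880+22827=63987; T_11,8=8×750+5880=11880
Read S(11,5) = 246730, S(11,6) = 179487, S(11,7) = 63987, S(11,8) = 11880.

246730, 179487, 63987, 11880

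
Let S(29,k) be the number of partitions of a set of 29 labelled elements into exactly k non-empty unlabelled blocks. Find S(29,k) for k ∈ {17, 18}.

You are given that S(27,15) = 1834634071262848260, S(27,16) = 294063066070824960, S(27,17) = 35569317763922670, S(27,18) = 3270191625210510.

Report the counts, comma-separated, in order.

i=28: T(28,16)=1834634071262848260+16·294063066070824960=6539643128396047620 | T(28,17)=294063066070824960+17·35569317763922670=898741468057510350 | T(28,18)=35569317763922670+18·3270191625210510=94432767017711850
i=29: T(29,17)=6539643128396047620+17·898741468057510350=21818248085373723570 | T(29,18)=898741468057510350+18·94432767017711850=2598531274376323650
Read S(29,17) = 21818248085373723570, S(29,18) = 2598531274376323650.

21818248085373723570, 2598531274376323650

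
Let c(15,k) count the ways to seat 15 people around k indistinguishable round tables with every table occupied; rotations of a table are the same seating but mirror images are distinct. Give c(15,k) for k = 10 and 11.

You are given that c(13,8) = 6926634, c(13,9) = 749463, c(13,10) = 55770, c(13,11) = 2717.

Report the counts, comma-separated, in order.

37312275, 2749747

@14  (14,9):749463·13+6926634→16669653, (14,10):55770·13+749463→1474473, (14,11):2717·13+55770→91091
@15  (15,10):1474473·14+16669653→37312275, (15,11):91091·14+1474473→2749747
Read c(15,10) = 37312275, c(15,11) = 2749747.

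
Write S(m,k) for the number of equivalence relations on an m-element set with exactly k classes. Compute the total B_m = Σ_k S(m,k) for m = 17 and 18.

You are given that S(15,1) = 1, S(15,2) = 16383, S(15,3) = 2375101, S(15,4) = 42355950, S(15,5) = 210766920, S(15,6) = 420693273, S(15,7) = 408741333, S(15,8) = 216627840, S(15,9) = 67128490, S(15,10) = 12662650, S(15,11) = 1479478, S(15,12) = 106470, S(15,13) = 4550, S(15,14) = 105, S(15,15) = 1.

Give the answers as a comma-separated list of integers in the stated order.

@16  (16,1):1·1+0→1, (16,2):16383·2+1→32767, (16,3):2375101·3+16383→7141686, (16,4):42355950·4+2375101→171798901, (16,5):210766920·5+42355950→1096190550, (16,6):420693273·6+210766920→2734926558, (16,7):408741333·7+420693273→3281882604, (16,8):216627840·8+408741333→2141764053, (16,9):67128490·9+216627840→820784250, (16,10):12662650·10+67128490→193754990, (16,11):1479478·11+12662650→28936908, (16,12):106470·12+1479478→2757118, (16,13):4550·13+106470→165620, (16,14):105·14+4550→6020, (16,15):1·15+105→120, (16,16):0·16+1→1
@17  (17,1):1·1+0→1, (17,2):32767·2+1→65535, (17,3):7141686·3+32767→21457825, (17,4):171798901·4+7141686→694337290, (17,5):1096190550·5+171798901→5652751651, (17,6):2734926558·6+1096190550→17505749898, (17,7):3281882604·7+2734926558→25708104786, (17,8):2141764053·8+3281882604→20415995028, (17,9):820784250·9+2141764053→9528822303, (17,10):193754990·10+820784250→2758334150, (17,11):28936908·11+193754990→512060978, (17,12):2757118·12+28936908→62022324, (17,13):165620·13+2757118→4910178, (17,14):6020·14+165620→249900, (17,15):120·15+6020→7820, (17,16):1·16+120→136, (17,17):0·17+1→1
@18  (18,1):1·1+0→1, (18,2):65535·2+1→131071, (18,3):21457825·3+65535→64439010, (18,4):694337290·4+21457825→2798806985, (18,5):5652751651·5+694337290→28958095545, (18,6):17505749898·6+5652751651→110687251039, (18,7):25708104786·7+17505749898→197462483400, (18,8):20415995028·8+25708104786→189036065010, (18,9):9528822303·9+20415995028→106175395755, (18,10):2758334150·10+9528822303→37112163803, (18,11):512060978·11+2758334150→8391004908, (18,12):62022324·12+512060978→1256328866, (18,13):4910178·13+62022324→125854638, (18,14):249900·14+4910178→8408778, (18,15):7820·15+249900→367200, (18,16):136·16+7820→9996, (18,17):1·17+136→153, (18,18):0·18+1→1
B_17 = ΣS(17,k) = 1+65535+21457825+694337290+5652751651+17505749898+25708104786+20415995028+9528822303+2758334150+512060978+62022324+4910178+249900+7820+136+1 = 82864869804
B_18 = ΣS(18,k) = 1+131071+64439010+2798806985+28958095545+110687251039+197462483400+189036065010+106175395755+37112163803+8391004908+1256328866+125854638+8408778+367200+9996+153+1 = 682076806159

82864869804, 682076806159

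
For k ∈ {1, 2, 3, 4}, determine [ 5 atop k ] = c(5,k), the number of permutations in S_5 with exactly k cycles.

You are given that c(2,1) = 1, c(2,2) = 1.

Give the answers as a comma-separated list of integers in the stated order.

[3] T[3,1]:2*1+0=2 · T[3,2]:2*1+1=3 · T[3,3]:2*0+1=1
[4] T[4,1]:3*2+0=6 · T[4,2]:3*3+2=11 · T[4,3]:3*1+3=6 · T[4,4]:3*0+1=1
[5] T[5,1]:4*6+0=24 · T[5,2]:4*11+6=50 · T[5,3]:4*6+11=35 · T[5,4]:4*1+6=10
Read c(5,1) = 24, c(5,2) = 50, c(5,3) = 35, c(5,4) = 10.

24, 50, 35, 10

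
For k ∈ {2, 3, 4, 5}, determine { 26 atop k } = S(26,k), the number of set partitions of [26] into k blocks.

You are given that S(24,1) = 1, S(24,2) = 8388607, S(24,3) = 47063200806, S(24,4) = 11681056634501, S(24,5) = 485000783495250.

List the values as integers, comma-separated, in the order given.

33554431, 423610750290, 187226356946265, 12230196160292565

row 25: T[25][1]=1·1+0=1  T[25][2]=2·8388607+1=16777215  T[25][3]=3·47063200806+8388607=141197991025  T[25][4]=4·11681056634501+47063200806=46771289738810  T[25][5]=5·485000783495250+11681056634501=2436684974110751
row 26: T[26][2]=2·16777215+1=33554431  T[26][3]=3·141197991025+16777215=423610750290  T[26][4]=4·46771289738810+141197991025=187226356946265  T[26][5]=5·2436684974110751+46771289738810=12230196160292565
Read S(26,2) = 33554431, S(26,3) = 423610750290, S(26,4) = 187226356946265, S(26,5) = 12230196160292565.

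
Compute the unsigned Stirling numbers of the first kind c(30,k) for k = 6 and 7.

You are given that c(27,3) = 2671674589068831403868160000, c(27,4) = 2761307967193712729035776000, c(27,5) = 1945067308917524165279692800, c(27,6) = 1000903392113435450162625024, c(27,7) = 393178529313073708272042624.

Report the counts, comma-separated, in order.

r28: T_28,4=27×2761307967193712729035776000+2671674589068831403868160000=77226989703299075087834112000; T_28,5=27×1945067308917524165279692800+2761307967193712729035776000=55278125307966865191587481600; T_28,6=27×1000903392113435450162625024+1945067308917524165279692800=28969458895980281319670568448; T_28,7=27×393178529313073708272042624+1000903392113435450162625024=11616723683566425573507775872
r29: T_29,5=28×55278125307966865191587481600+77226989703299075087834112000=1625014498326371300452283596800; T_29,6=28×28969458895980281319670568448+55278125307966865191587481600=866422974395414742142363398144; T_29,7=28×11616723683566425573507775872+28969458895980281319670568448=354237722035840197377888292864
r30: T_30,6=29×866422974395414742142363398144+1625014498326371300452283596800=26751280755793398822580822142976; T_30,7=29×354237722035840197377888292864+866422974395414742142363398144=11139316913434780466101123891200
Read c(30,6) = 26751280755793398822580822142976, c(30,7) = 11139316913434780466101123891200.

26751280755793398822580822142976, 11139316913434780466101123891200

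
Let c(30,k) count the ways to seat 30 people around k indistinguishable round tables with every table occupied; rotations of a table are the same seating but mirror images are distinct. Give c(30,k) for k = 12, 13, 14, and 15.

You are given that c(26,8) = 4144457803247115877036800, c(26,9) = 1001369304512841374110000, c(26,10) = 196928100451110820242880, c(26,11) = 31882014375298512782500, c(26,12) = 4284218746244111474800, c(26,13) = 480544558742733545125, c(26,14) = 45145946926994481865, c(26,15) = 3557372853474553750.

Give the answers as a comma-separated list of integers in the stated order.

[27] T[27,9]:26*1001369304512841374110000+4144457803247115877036800=30180059720580991603896800 · T[27,10]:26*196928100451110820242880+1001369304512841374110000=6121499916241722700424880 · T[27,11]:26*31882014375298512782500+196928100451110820242880=1025860474208872152587880 · T[27,12]:26*4284218746244111474800+31882014375298512782500=143271701777645411127300 · T[27,13]:26*480544558742733545125+4284218746244111474800=16778377273555183648050 · T[27,14]:26*45145946926994481865+480544558742733545125=1654339178844590073615 · T[27,15]:26*3557372853474553750+45145946926994481865=137637641117332879365
[28] T[28,10]:27*6121499916241722700424880+30180059720580991603896800=195460557459107504515368560 · T[28,11]:27*1025860474208872152587880+6121499916241722700424880=33819732719881270820297640 · T[28,12]:27*143271701777645411127300+1025860474208872152587880=4894196422205298253024980 · T[28,13]:27*16778377273555183648050+143271701777645411127300=596287888163635369624650 · T[28,14]:27*1654339178844590073615+16778377273555183648050=61445535102359115635655 · T[28,15]:27*137637641117332879365+1654339178844590073615=5370555489012577816470
[29] T[29,11]:28*33819732719881270820297640+195460557459107504515368560=1142413073615783087483702480 · T[29,12]:28*4894196422205298253024980+33819732719881270820297640=170857232541629621904997080 · T[29,13]:28*596287888163635369624650+4894196422205298253024980=21590257290787088602515180 · T[29,14]:28*61445535102359115635655+596287888163635369624650=2316762871029690607422990 · T[29,15]:28*5370555489012577816470+61445535102359115635655=211821088794711294496815
[30] T[30,12]:29*170857232541629621904997080+1142413073615783087483702480=6097272817323042122728617800 · T[30,13]:29*21590257290787088602515180+170857232541629621904997080=796974693974455191377937300 · T[30,14]:29*2316762871029690607422990+21590257290787088602515180=88776380550648116217781890 · T[30,15]:29*211821088794711294496815+2316762871029690607422990=8459574446076318147830625
Read c(30,12) = 6097272817323042122728617800, c(30,13) = 796974693974455191377937300, c(30,14) = 88776380550648116217781890, c(30,15) = 8459574446076318147830625.

6097272817323042122728617800, 796974693974455191377937300, 88776380550648116217781890, 8459574446076318147830625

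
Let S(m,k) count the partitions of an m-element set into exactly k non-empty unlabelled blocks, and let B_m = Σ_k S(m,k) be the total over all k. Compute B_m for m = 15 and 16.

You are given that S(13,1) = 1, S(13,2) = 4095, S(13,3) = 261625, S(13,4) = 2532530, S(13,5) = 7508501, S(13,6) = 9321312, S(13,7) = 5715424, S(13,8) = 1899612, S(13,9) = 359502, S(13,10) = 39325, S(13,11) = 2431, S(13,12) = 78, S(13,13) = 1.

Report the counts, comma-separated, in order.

@14  (14,1):1·1+0→1, (14,2):4095·2+1→8191, (14,3):261625·3+4095→788970, (14,4):2532530·4+261625→10391745, (14,5):7508501·5+2532530→40075035, (14,6):9321312·6+7508501→63436373, (14,7):5715424·7+9321312→49329280, (14,8):1899612·8+5715424→20912320, (14,9):359502·9+1899612→5135130, (14,10):39325·10+359502→752752, (14,11):2431·11+39325→66066, (14,12):78·12+2431→3367, (14,13):1·13+78→91, (14,14):0·14+1→1
@15  (15,1):1·1+0→1, (15,2):8191·2+1→16383, (15,3):788970·3+8191→2375101, (15,4):10391745·4+788970→42355950, (15,5):40075035·5+10391745→210766920, (15,6):63436373·6+40075035→420693273, (15,7):49329280·7+63436373→408741333, (15,8):20912320·8+49329280→216627840, (15,9):5135130·9+20912320→67128490, (15,10):752752·10+5135130→12662650, (15,11):66066·11+752752→1479478, (15,12):3367·12+66066→106470, (15,13):91·13+3367→4550, (15,14):1·14+91→105, (15,15):0·15+1→1
@16  (16,1):1·1+0→1, (16,2):16383·2+1→32767, (16,3):2375101·3+16383→7141686, (16,4):42355950·4+2375101→171798901, (16,5):210766920·5+42355950→1096190550, (16,6):420693273·6+210766920→2734926558, (16,7):408741333·7+420693273→3281882604, (16,8):216627840·8+408741333→2141764053, (16,9):67128490·9+216627840→820784250, (16,10):12662650·10+67128490→193754990, (16,11):1479478·11+12662650→28936908, (16,12):106470·12+1479478→2757118, (16,13):4550·13+106470→165620, (16,14):105·14+4550→6020, (16,15):1·15+105→120, (16,16):0·16+1→1
B_15 = ΣS(15,k) = 1+16383+2375101+42355950+210766920+420693273+408741333+216627840+67128490+12662650+1479478+106470+4550+105+1 = 1382958545
B_16 = ΣS(16,k) = 1+32767+7141686+171798901+1096190550+2734926558+3281882604+2141764053+820784250+193754990+28936908+2757118+165620+6020+120+1 = 10480142147

1382958545, 10480142147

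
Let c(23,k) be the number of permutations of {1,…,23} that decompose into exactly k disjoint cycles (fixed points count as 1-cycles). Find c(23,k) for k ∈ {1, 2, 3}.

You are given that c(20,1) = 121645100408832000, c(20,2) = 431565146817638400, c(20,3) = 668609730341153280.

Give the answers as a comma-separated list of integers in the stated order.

i=21: T(21,1)=0+20·121645100408832000=2432902008176640000 | T(21,2)=121645100408832000+20·431565146817638400=8752948036761600000 | T(21,3)=431565146817638400+20·668609730341153280=13803759753640704000
i=22: T(22,1)=0+21·2432902008176640000=51090942171709440000 | T(22,2)=2432902008176640000+21·8752948036761600000=186244810780170240000 | T(22,3)=8752948036761600000+21·13803759753640704000=298631902863216384000
i=23: T(23,1)=0+22·51090942171709440000=1124000727777607680000 | T(23,2)=51090942171709440000+22·186244810780170240000=4148476779335454720000 | T(23,3)=186244810780170240000+22·298631902863216384000=6756146673770930688000
Read c(23,1) = 1124000727777607680000, c(23,2) = 4148476779335454720000, c(23,3) = 6756146673770930688000.

1124000727777607680000, 4148476779335454720000, 6756146673770930688000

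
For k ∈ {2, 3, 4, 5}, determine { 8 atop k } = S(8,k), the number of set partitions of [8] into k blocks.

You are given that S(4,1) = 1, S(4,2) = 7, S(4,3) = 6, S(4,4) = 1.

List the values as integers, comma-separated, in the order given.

127, 966, 1701, 1050

r5: T_5,1=1×1+0=1; T_5,2=2×7+1=15; T_5,3=3×6+7=25; T_5,4=4×1+6=10; T_5,5=5×0+1=1
r6: T_6,1=1×1+0=1; T_6,2=2×15+1=31; T_6,3=3×25+15=90; T_6,4=4×10+25=65; T_6,5=5×1+10=15
r7: T_7,1=1×1+0=1; T_7,2=2×31+1=63; T_7,3=3×90+31=301; T_7,4=4×65+90=350; T_7,5=5×15+65=140
r8: T_8,2=2×63+1=127; T_8,3=3×301+63=966; T_8,4=4×350+301=1701; T_8,5=5×140+350=1050
Read S(8,2) = 127, S(8,3) = 966, S(8,4) = 1701, S(8,5) = 1050.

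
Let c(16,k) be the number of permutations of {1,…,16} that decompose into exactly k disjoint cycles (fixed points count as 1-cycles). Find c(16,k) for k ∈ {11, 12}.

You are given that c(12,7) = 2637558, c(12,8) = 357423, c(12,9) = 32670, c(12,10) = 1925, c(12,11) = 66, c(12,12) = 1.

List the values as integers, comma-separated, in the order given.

78558480, 4899622

row 13: T[13][8]=12·357423+2637558=6926634  T[13][9]=12·32670+357423=749463  T[13][10]=12·1925+32670=55770  T[13][11]=12·66+1925=2717  T[13][12]=12·1+66=78
row 14: T[14][9]=13·749463+6926634=16669653  T[14][10]=13·55770+749463=1474473  T[14][11]=13·2717+55770=91091  T[14][12]=13·78+2717=3731
row 15: T[15][10]=14·1474473+16669653=37312275  T[15][11]=14·91091+1474473=2749747  T[15][12]=14·3731+91091=143325
row 16: T[16][11]=15·2749747+37312275=78558480  T[16][12]=15·143325+2749747=4899622
Read c(16,11) = 78558480, c(16,12) = 4899622.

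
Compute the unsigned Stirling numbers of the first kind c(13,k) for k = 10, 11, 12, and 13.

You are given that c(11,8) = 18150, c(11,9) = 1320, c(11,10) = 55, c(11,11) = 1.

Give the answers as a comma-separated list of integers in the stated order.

55770, 2717, 78, 1

row 12: T[12][9]=11·1320+18150=32670  T[12][10]=11·55+1320=1925  T[12][11]=11·1+55=66  T[12][12]=11·0+1=1
row 13: T[13][10]=12·1925+32670=55770  T[13][11]=12·66+1925=2717  T[13][12]=12·1+66=78  T[13][13]=12·0+1=1
Read c(13,10) = 55770, c(13,11) = 2717, c(13,12) = 78, c(13,13) = 1.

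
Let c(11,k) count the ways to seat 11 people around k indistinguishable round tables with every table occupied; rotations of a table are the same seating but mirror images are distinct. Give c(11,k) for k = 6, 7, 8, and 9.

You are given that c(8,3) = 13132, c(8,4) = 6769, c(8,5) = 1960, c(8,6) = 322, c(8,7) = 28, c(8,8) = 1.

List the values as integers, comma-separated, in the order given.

@9  (9,4):6769·8+13132→67284, (9,5):1960·8+6769→22449, (9,6):322·8+1960→4536, (9,7):28·8+322→546, (9,8):1·8+28→36, (9,9):0·8+1→1
@10  (10,5):22449·9+67284→269325, (10,6):4536·9+22449→63273, (10,7):546·9+4536→9450, (10,8):36·9+546→870, (10,9):1·9+36→45
@11  (11,6):63273·10+269325→902055, (11,7):9450·10+63273→157773, (11,8):870·10+9450→18150, (11,9):45·10+870→1320
Read c(11,6) = 902055, c(11,7) = 157773, c(11,8) = 18150, c(11,9) = 1320.

902055, 157773, 18150, 1320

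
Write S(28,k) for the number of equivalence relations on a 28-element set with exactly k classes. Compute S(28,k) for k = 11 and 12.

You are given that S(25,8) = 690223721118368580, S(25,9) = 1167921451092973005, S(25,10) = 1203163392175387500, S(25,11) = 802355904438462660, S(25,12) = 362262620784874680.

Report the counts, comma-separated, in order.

1501910658871554621690, 985397416171213883565

r26: T_26,9=9×1167921451092973005+690223721118368580=11201516780955125625; T_26,10=10×1203163392175387500+1167921451092973005=13199555372846848005; T_26,11=11×802355904438462660+1203163392175387500=10029078340998476760; T_26,12=12×362262620784874680+802355904438462660=5149507353856958820
r27: T_27,10=10×13199555372846848005+11201516780955125625=143197070509423605675; T_27,11=11×10029078340998476760+13199555372846848005=123519417123830092365; T_27,12=12×5149507353856958820+10029078340998476760=71823166587281982600
r28: T_28,11=11×123519417123830092365+143197070509423605675=1501910658871554621690; T_28,12=12×71823166587281982600+123519417123830092365=985397416171213883565
Read S(28,11) = 1501910658871554621690, S(28,12) = 985397416171213883565.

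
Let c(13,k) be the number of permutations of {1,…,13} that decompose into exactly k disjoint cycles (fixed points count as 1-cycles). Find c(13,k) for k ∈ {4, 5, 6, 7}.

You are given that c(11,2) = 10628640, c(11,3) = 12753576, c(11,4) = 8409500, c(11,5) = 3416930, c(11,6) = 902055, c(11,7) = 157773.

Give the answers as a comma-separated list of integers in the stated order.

1414014888, 657206836, 206070150, 44990231

i=12: T(12,3)=10628640+11·12753576=150917976 | T(12,4)=12753576+11·8409500=105258076 | T(12,5)=8409500+11·3416930=45995730 | T(12,6)=3416930+11·902055=13339535 | T(12,7)=902055+11·157773=2637558
i=13: T(13,4)=150917976+12·105258076=1414014888 | T(13,5)=105258076+12·45995730=657206836 | T(13,6)=45995730+12·13339535=206070150 | T(13,7)=13339535+12·2637558=44990231
Read c(13,4) = 1414014888, c(13,5) = 657206836, c(13,6) = 206070150, c(13,7) = 44990231.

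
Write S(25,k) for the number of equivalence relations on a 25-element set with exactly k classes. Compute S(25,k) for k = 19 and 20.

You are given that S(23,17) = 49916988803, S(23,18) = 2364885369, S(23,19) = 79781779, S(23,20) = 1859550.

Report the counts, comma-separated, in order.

166218969675, 6220194750

@24  (24,18):2364885369·18+49916988803→92484925445, (24,19):79781779·19+2364885369→3880739170, (24,20):1859550·20+79781779→116972779
@25  (25,19):3880739170·19+92484925445→166218969675, (25,20):116972779·20+3880739170→6220194750
Read S(25,19) = 166218969675, S(25,20) = 6220194750.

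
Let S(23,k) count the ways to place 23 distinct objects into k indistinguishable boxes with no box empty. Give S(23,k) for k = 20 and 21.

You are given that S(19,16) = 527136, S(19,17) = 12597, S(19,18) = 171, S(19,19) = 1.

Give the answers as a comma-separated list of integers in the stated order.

r20: T_20,17=17×12597+527136=741285; T_20,18=18×171+12597=15675; T_20,19=19×1+171=190; T_20,20=20×0+1=1
r21: T_21,18=18×15675+741285=1023435; T_21,19=19×190+15675=19285; T_21,20=20×1+190=210; T_21,21=21×0+1=1
r22: T_22,19=19×19285+1023435=1389850; T_22,20=20×210+19285=23485; T_22,21=21×1+210=231
r23: T_23,20=20×23485+1389850=1859550; T_23,21=21×231+23485=28336
Read S(23,20) = 1859550, S(23,21) = 28336.

1859550, 28336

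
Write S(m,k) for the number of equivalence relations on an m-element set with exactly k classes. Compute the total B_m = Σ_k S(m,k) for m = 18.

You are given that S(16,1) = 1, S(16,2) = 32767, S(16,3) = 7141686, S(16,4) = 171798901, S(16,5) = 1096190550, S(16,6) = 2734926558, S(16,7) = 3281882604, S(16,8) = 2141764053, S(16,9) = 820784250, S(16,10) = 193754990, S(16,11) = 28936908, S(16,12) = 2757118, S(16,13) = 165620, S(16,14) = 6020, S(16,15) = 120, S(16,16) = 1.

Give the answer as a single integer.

682076806159

row 17: T[17][1]=1·1+0=1  T[17][2]=2·32767+1=65535  T[17][3]=3·7141686+32767=21457825  T[17][4]=4·171798901+7141686=694337290  T[17][5]=5·1096190550+171798901=5652751651  T[17][6]=6·2734926558+1096190550=17505749898  T[17][7]=7·3281882604+2734926558=25708104786  T[17][8]=8·2141764053+3281882604=20415995028  T[17][9]=9·820784250+2141764053=9528822303  T[17][10]=10·193754990+820784250=2758334150  T[17][11]=11·28936908+193754990=512060978  T[17][12]=12·2757118+28936908=62022324  T[17][13]=13·165620+2757118=4910178  T[17][14]=14·6020+165620=249900  T[17][15]=15·120+6020=7820  T[17][16]=16·1+120=136  T[17][17]=17·0+1=1
row 18: T[18][1]=1·1+0=1  T[18][2]=2·65535+1=131071  T[18][3]=3·21457825+65535=64439010  T[18][4]=4·694337290+21457825=2798806985  T[18][5]=5·5652751651+694337290=28958095545  T[18][6]=6·17505749898+5652751651=110687251039  T[18][7]=7·25708104786+17505749898=197462483400  T[18][8]=8·20415995028+25708104786=189036065010  T[18][9]=9·9528822303+20415995028=106175395755  T[18][10]=10·2758334150+9528822303=37112163803  T[18][11]=11·512060978+2758334150=8391004908  T[18][12]=12·62022324+512060978=1256328866  T[18][13]=13·4910178+62022324=125854638  T[18][14]=14·249900+4910178=8408778  T[18][15]=15·7820+249900=367200  T[18][16]=16·136+7820=9996  T[18][17]=17·1+136=153  T[18][18]=18·0+1=1
B_18 = ΣS(18,k) = 1+131071+64439010+2798806985+28958095545+110687251039+197462483400+189036065010+106175395755+37112163803+8391004908+1256328866+125854638+8408778+367200+9996+153+1 = 682076806159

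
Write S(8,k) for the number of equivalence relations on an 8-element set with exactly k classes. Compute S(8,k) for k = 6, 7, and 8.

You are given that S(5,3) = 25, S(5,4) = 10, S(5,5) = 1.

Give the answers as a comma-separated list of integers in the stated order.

266, 28, 1

@6  (6,4):10·4+25→65, (6,5):1·5+10→15, (6,6):0·6+1→1
@7  (7,5):15·5+65→140, (7,6):1·6+15→21, (7,7):0·7+1→1
@8  (8,6):21·6+140→266, (8,7):1·7+21→28, (8,8):0·8+1→1
Read S(8,6) = 266, S(8,7) = 28, S(8,8) = 1.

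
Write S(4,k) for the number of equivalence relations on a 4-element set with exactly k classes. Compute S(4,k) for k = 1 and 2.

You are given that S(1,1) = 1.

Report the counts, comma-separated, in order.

1, 7

row 2: T[2][1]=1·1+0=1  T[2][2]=2·0+1=1
row 3: T[3][1]=1·1+0=1  T[3][2]=2·1+1=3
row 4: T[4][1]=1·1+0=1  T[4][2]=2·3+1=7
Read S(4,1) = 1, S(4,2) = 7.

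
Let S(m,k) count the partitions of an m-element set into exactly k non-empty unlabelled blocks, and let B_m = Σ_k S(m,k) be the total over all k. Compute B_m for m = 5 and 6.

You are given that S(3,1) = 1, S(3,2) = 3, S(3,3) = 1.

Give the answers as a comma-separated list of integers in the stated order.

52, 203

[4] T[4,1]:1*1+0=1 · T[4,2]:2*3+1=7 · T[4,3]:3*1+3=6 · T[4,4]:4*0+1=1
[5] T[5,1]:1*1+0=1 · T[5,2]:2*7+1=15 · T[5,3]:3*6+7=25 · T[5,4]:4*1+6=10 · T[5,5]:5*0+1=1
[6] T[6,1]:1*1+0=1 · T[6,2]:2*15+1=31 · T[6,3]:3*25+15=90 · T[6,4]:4*10+25=65 · T[6,5]:5*1+10=15 · T[6,6]:6*0+1=1
B_5 = ΣS(5,k) = 1+15+25+10+1 = 52
B_6 = ΣS(6,k) = 1+31+90+65+15+1 = 203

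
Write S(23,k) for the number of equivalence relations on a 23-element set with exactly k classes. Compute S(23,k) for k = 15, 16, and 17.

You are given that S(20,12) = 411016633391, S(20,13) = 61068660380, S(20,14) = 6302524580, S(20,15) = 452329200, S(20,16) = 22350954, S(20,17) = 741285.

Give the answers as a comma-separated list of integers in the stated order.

i=21: T(21,13)=411016633391+13·61068660380=1204909218331 | T(21,14)=61068660380+14·6302524580=149304004500 | T(21,15)=6302524580+15·452329200=13087462580 | T(21,16)=452329200+16·22350954=809944464 | T(21,17)=22350954+17·741285=34952799
i=22: T(22,14)=1204909218331+14·149304004500=3295165281331 | T(22,15)=149304004500+15·13087462580=345615943200 | T(22,16)=13087462580+16·809944464=26046574004 | T(22,17)=809944464+17·34952799=1404142047
i=23: T(23,15)=3295165281331+15·345615943200=8479404429331 | T(23,16)=345615943200+16·26046574004=762361127264 | T(23,17)=26046574004+17·1404142047=49916988803
Read S(23,15) = 8479404429331, S(23,16) = 762361127264, S(23,17) = 49916988803.

8479404429331, 762361127264, 49916988803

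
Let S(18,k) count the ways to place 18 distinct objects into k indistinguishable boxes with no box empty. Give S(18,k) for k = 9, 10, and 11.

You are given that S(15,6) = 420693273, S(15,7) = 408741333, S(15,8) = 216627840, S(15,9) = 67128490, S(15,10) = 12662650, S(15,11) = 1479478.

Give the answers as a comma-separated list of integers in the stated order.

@16  (16,7):408741333·7+420693273→3281882604, (16,8):216627840·8+408741333→2141764053, (16,9):67128490·9+216627840→820784250, (16,10):12662650·10+67128490→193754990, (16,11):1479478·11+12662650→28936908
@17  (17,8):2141764053·8+3281882604→20415995028, (17,9):820784250·9+2141764053→9528822303, (17,10):193754990·10+820784250→2758334150, (17,11):28936908·11+193754990→512060978
@18  (18,9):9528822303·9+20415995028→106175395755, (18,10):2758334150·10+9528822303→37112163803, (18,11):512060978·11+2758334150→8391004908
Read S(18,9) = 106175395755, S(18,10) = 37112163803, S(18,11) = 8391004908.

106175395755, 37112163803, 8391004908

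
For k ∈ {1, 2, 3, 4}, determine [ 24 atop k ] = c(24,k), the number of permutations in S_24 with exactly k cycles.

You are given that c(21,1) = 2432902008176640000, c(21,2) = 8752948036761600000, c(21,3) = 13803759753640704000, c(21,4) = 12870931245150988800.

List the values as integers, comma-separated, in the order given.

@22  (22,1):2432902008176640000·21+0→51090942171709440000, (22,2):8752948036761600000·21+2432902008176640000→186244810780170240000, (22,3):13803759753640704000·21+8752948036761600000→298631902863216384000, (22,4):12870931245150988800·21+13803759753640704000→284093315901811468800
@23  (23,1):51090942171709440000·22+0→1124000727777607680000, (23,2):186244810780170240000·22+51090942171709440000→4148476779335454720000, (23,3):298631902863216384000·22+186244810780170240000→6756146673770930688000, (23,4):284093315901811468800·22+298631902863216384000→6548684852703068697600
@24  (24,1):1124000727777607680000·23+0→25852016738884976640000, (24,2):4148476779335454720000·23+1124000727777607680000→96538966652493066240000, (24,3):6756146673770930688000·23+4148476779335454720000→159539850276066860544000, (24,4):6548684852703068697600·23+6756146673770930688000→157375898285941510732800
Read c(24,1) = 25852016738884976640000, c(24,2) = 96538966652493066240000, c(24,3) = 159539850276066860544000, c(24,4) = 157375898285941510732800.

25852016738884976640000, 96538966652493066240000, 159539850276066860544000, 157375898285941510732800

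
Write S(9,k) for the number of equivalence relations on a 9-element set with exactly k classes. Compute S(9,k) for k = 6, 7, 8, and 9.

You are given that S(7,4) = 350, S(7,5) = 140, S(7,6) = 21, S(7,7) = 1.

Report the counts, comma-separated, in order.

2646, 462, 36, 1

r8: T_8,5=5×140+350=1050; T_8,6=6×21+140=266; T_8,7=7×1+21=28; T_8,8=8×0+1=1
r9: T_9,6=6×266+1050=2646; T_9,7=7×28+266=462; T_9,8=8×1+28=36; T_9,9=9×0+1=1
Read S(9,6) = 2646, S(9,7) = 462, S(9,8) = 36, S(9,9) = 1.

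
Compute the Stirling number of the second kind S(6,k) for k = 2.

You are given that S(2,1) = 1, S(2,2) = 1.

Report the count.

31

row 3: T[3][1]=1·1+0=1  T[3][2]=2·1+1=3
row 4: T[4][1]=1·1+0=1  T[4][2]=2·3+1=7
row 5: T[5][1]=1·1+0=1  T[5][2]=2·7+1=15
row 6: T[6][2]=2·15+1=31
Read S(6,2) = 31.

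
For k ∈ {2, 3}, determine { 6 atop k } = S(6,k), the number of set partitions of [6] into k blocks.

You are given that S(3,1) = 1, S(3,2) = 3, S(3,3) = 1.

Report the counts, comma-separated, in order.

31, 90

i=4: T(4,1)=0+1·1=1 | T(4,2)=1+2·3=7 | T(4,3)=3+3·1=6
i=5: T(5,1)=0+1·1=1 | T(5,2)=1+2·7=15 | T(5,3)=7+3·6=25
i=6: T(6,2)=1+2·15=31 | T(6,3)=15+3·25=90
Read S(6,2) = 31, S(6,3) = 90.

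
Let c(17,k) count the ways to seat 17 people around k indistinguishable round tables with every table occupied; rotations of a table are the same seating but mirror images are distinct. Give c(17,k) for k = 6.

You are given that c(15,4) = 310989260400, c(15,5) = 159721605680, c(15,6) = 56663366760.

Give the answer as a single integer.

@16  (16,5):159721605680·15+310989260400→2706813345600, (16,6):56663366760·15+159721605680→1009672107080
@17  (17,6):1009672107080·16+2706813345600→18861567058880
Read c(17,6) = 18861567058880.

18861567058880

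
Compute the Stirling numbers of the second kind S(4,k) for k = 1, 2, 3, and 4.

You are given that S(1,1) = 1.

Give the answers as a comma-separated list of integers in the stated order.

i=2: T(2,1)=0+1·1=1 | T(2,2)=1+2·0=1
i=3: T(3,1)=0+1·1=1 | T(3,2)=1+2·1=3 | T(3,3)=1+3·0=1
i=4: T(4,1)=0+1·1=1 | T(4,2)=1+2·3=7 | T(4,3)=3+3·1=6 | T(4,4)=1+4·0=1
Read S(4,1) = 1, S(4,2) = 7, S(4,3) = 6, S(4,4) = 1.

1, 7, 6, 1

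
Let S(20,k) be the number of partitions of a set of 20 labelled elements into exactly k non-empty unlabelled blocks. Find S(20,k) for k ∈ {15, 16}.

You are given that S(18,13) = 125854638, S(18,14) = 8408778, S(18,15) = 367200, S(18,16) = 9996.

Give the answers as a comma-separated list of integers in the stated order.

452329200, 22350954

r19: T_19,14=14×8408778+125854638=243577530; T_19,15=15×367200+8408778=13916778; T_19,16=16×9996+367200=527136
r20: T_20,15=15×13916778+243577530=452329200; T_20,16=16×527136+13916778=22350954
Read S(20,15) = 452329200, S(20,16) = 22350954.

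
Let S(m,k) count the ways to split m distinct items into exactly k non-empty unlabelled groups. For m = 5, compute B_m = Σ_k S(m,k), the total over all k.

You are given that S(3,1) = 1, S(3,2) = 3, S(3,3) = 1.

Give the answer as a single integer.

52

r4: T_4,1=1×1+0=1; T_4,2=2×3+1=7; T_4,3=3×1+3=6; T_4,4=4×0+1=1
r5: T_5,1=1×1+0=1; T_5,2=2×7+1=15; T_5,3=3×6+7=25; T_5,4=4×1+6=10; T_5,5=5×0+1=1
B_5 = ΣS(5,k) = 1+15+25+10+1 = 52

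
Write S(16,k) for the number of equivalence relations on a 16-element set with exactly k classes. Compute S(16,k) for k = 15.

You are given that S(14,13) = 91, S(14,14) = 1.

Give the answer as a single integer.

[15] T[15,14]:14*1+91=105 · T[15,15]:15*0+1=1
[16] T[16,15]:15*1+105=120
Read S(16,15) = 120.

120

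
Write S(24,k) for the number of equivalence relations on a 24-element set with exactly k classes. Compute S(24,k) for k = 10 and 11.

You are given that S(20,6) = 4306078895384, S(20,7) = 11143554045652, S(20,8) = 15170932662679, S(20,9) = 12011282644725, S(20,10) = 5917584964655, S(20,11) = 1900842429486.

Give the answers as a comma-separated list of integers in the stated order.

row 21: T[21][7]=7·11143554045652+4306078895384=82310957214948  T[21][8]=8·15170932662679+11143554045652=132511015347084  T[21][9]=9·12011282644725+15170932662679=123272476465204  T[21][10]=10·5917584964655+12011282644725=71187132291275  T[21][11]=11·1900842429486+5917584964655=26826851689001
row 22: T[22][8]=8·132511015347084+82310957214948=1142399079991620  T[22][9]=9·123272476465204+132511015347084=1241963303533920  T[22][10]=10·71187132291275+123272476465204=835143799377954  T[22][11]=11·26826851689001+71187132291275=366282500870286
row 23: T[23][9]=9·1241963303533920+1142399079991620=12320068811796900  T[23][10]=10·835143799377954+1241963303533920=9593401297313460  T[23][11]=11·366282500870286+835143799377954=4864251308951100
row 24: T[24][10]=10·9593401297313460+12320068811796900=108254081784931500  T[24][11]=11·4864251308951100+9593401297313460=63100165695775560
Read S(24,10) = 108254081784931500, S(24,11) = 63100165695775560.

108254081784931500, 63100165695775560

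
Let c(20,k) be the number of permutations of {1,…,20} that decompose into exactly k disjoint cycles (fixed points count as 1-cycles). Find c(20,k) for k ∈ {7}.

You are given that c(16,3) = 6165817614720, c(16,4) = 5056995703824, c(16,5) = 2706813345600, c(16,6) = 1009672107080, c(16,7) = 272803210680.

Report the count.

52260903362512720

r17: T_17,4=16×5056995703824+6165817614720=87077748875904; T_17,5=16×2706813345600+5056995703824=48366009233424; T_17,6=16×1009672107080+2706813345600=18861567058880; T_17,7=16×272803210680+1009672107080=5374523477960
r18: T_18,5=17×48366009233424+87077748875904=909299905844112; T_18,6=17×18861567058880+48366009233424=369012649234384; T_18,7=17×5374523477960+18861567058880=110228466184200
r19: T_19,6=18×369012649234384+909299905844112=7551527592063024; T_19,7=18×110228466184200+369012649234384=2353125040549984
r20: T_20,7=19×2353125040549984+7551527592063024=52260903362512720
Read c(20,7) = 52260903362512720.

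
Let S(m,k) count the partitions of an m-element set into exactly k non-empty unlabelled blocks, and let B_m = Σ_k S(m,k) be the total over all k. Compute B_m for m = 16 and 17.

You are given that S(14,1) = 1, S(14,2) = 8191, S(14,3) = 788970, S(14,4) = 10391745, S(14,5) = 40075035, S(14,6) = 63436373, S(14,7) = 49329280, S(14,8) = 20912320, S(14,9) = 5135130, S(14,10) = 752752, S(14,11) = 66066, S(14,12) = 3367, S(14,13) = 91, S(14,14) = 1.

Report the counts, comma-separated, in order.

r15: T_15,1=1×1+0=1; T_15,2=2×8191+1=16383; T_15,3=3×788970+8191=2375101; T_15,4=4×10391745+788970=42355950; T_15,5=5×40075035+10391745=210766920; T_15,6=6×63436373+40075035=420693273; T_15,7=7×49329280+63436373=408741333; T_15,8=8×20912320+49329280=216627840; T_15,9=9×5135130+20912320=67128490; T_15,10=10×752752+5135130=12662650; T_15,11=11×66066+752752=1479478; T_15,12=12×3367+66066=106470; T_15,13=13×91+3367=4550; T_15,14=14×1+91=105; T_15,15=15×0+1=1
r16: T_16,1=1×1+0=1; T_16,2=2×16383+1=32767; T_16,3=3×2375101+16383=7141686; T_16,4=4×42355950+2375101=171798901; T_16,5=5×210766920+42355950=1096190550; T_16,6=6×420693273+210766920=2734926558; T_16,7=7×408741333+420693273=3281882604; T_16,8=8×216627840+408741333=2141764053; T_16,9=9×67128490+216627840=820784250; T_16,10=10×12662650+67128490=193754990; T_16,11=11×1479478+12662650=28936908; T_16,12=12×106470+1479478=2757118; T_16,13=13×4550+106470=165620; T_16,14=14×105+4550=6020; T_16,15=15×1+105=120; T_16,16=16×0+1=1
r17: T_17,1=1×1+0=1; T_17,2=2×32767+1=65535; T_17,3=3×7141686+32767=21457825; T_17,4=4×171798901+7141686=694337290; T_17,5=5×1096190550+171798901=5652751651; T_17,6=6×2734926558+1096190550=17505749898; T_17,7=7×3281882604+2734926558=25708104786; T_17,8=8×2141764053+3281882604=20415995028; T_17,9=9×820784250+2141764053=9528822303; T_17,10=10×193754990+820784250=2758334150; T_17,11=11×28936908+193754990=512060978; T_17,12=12×2757118+28936908=62022324; T_17,13=13×165620+2757118=4910178; T_17,14=14×6020+165620=249900; T_17,15=15×120+6020=7820; T_17,16=16×1+120=136; T_17,17=17×0+1=1
B_16 = ΣS(16,k) = 1+32767+7141686+171798901+1096190550+2734926558+3281882604+2141764053+820784250+193754990+28936908+2757118+165620+6020+120+1 = 10480142147
B_17 = ΣS(17,k) = 1+65535+21457825+694337290+5652751651+17505749898+25708104786+20415995028+9528822303+2758334150+512060978+62022324+4910178+249900+7820+136+1 = 82864869804

10480142147, 82864869804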